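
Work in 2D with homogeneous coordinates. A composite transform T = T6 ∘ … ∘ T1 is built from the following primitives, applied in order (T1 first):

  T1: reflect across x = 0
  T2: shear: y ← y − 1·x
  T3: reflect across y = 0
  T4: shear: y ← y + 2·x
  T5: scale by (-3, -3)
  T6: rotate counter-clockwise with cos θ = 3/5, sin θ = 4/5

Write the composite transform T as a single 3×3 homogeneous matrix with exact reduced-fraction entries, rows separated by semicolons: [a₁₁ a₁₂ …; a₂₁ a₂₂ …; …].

T1 = [-1 0 0; 0 1 0; 0 0 1]
T2·T1 = [-1 0 0; 1 1 0; 0 0 1]
T3·…·T1 = [-1 0 0; -1 -1 0; 0 0 1]
T4·…·T1 = [-1 0 0; -3 -1 0; 0 0 1]
T5·…·T1 = [3 0 0; 9 3 0; 0 0 1]
T6·…·T1 = [-27/5 -12/5 0; 39/5 9/5 0; 0 0 1]

T = [-27/5 -12/5 0; 39/5 9/5 0; 0 0 1]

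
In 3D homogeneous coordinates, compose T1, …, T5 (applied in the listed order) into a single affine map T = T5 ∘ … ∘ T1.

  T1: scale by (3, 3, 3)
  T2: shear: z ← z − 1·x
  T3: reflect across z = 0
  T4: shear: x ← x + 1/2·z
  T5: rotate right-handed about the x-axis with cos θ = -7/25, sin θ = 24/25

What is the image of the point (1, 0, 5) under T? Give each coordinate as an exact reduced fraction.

T(p) = (-3, 288/25, 84/25)

T1 scale by (3, 3, 3): (1, 0, 5) → (3, 0, 15)
T2 shear: z ← z − 1·x: (3, 0, 15) → (3, 0, 12)
T3 reflect across z = 0: (3, 0, 12) → (3, 0, -12)
T4 shear: x ← x + 1/2·z: (3, 0, -12) → (-3, 0, -12)
T5 rotate right-handed about the x-axis with cos θ = -7/25, sin θ = 24/25: (-3, 0, -12) → (-3, 288/25, 84/25)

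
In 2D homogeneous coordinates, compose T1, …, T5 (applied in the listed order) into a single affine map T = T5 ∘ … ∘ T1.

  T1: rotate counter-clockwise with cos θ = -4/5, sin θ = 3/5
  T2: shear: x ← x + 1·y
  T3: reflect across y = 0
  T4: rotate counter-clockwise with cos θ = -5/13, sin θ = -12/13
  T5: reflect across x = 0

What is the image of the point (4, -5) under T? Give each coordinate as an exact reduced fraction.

T1 rotate counter-clockwise with cos θ = -4/5, sin θ = 3/5: (4, -5) → (-1/5, 32/5)
T2 shear: x ← x + 1·y: (-1/5, 32/5) → (31/5, 32/5)
T3 reflect across y = 0: (31/5, 32/5) → (31/5, -32/5)
T4 rotate counter-clockwise with cos θ = -5/13, sin θ = -12/13: (31/5, -32/5) → (-539/65, -212/65)
T5 reflect across x = 0: (-539/65, -212/65) → (539/65, -212/65)

T(p) = (539/65, -212/65)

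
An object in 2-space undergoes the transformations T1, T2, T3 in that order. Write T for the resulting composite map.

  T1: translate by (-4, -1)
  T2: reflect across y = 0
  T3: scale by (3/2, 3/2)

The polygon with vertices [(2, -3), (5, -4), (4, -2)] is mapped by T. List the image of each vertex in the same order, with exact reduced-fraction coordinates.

T1 translate by (-4, -1): (2, -3) → (-2, -4); (5, -4) → (1, -5); (4, -2) → (0, -3)
T2 reflect across y = 0: (-2, -4) → (-2, 4); (1, -5) → (1, 5); (0, -3) → (0, 3)
T3 scale by (3/2, 3/2): (-2, 4) → (-3, 6); (1, 5) → (3/2, 15/2); (0, 3) → (0, 9/2)

image vertices: (-3, 6), (3/2, 15/2), (0, 9/2)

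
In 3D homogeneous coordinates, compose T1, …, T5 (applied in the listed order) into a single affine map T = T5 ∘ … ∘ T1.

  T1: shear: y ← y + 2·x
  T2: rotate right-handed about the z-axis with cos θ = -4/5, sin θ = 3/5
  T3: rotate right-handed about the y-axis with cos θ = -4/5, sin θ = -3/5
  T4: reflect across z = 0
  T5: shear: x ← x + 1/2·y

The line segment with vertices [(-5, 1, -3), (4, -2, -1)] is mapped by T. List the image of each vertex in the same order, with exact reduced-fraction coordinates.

T1 shear: y ← y + 2·x: (-5, 1, -3) → (-5, -9, -3); (4, -2, -1) → (4, 6, -1)
T2 rotate right-handed about the z-axis with cos θ = -4/5, sin θ = 3/5: (-5, -9, -3) → (47/5, 21/5, -3); (4, 6, -1) → (-34/5, -12/5, -1)
T3 rotate right-handed about the y-axis with cos θ = -4/5, sin θ = -3/5: (47/5, 21/5, -3) → (-143/25, 21/5, 201/25); (-34/5, -12/5, -1) → (151/25, -12/5, -82/25)
T4 reflect across z = 0: (-143/25, 21/5, 201/25) → (-143/25, 21/5, -201/25); (151/25, -12/5, -82/25) → (151/25, -12/5, 82/25)
T5 shear: x ← x + 1/2·y: (-143/25, 21/5, -201/25) → (-181/50, 21/5, -201/25); (151/25, -12/5, 82/25) → (121/25, -12/5, 82/25)

image vertices: (-181/50, 21/5, -201/25), (121/25, -12/5, 82/25)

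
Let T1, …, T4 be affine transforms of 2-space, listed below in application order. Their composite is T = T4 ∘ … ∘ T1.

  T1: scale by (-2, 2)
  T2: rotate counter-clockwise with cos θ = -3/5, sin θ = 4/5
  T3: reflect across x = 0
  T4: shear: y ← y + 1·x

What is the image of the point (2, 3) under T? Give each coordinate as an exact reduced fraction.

T(p) = (12/5, -22/5)

T1 scale by (-2, 2): (2, 3) → (-4, 6)
T2 rotate counter-clockwise with cos θ = -3/5, sin θ = 4/5: (-4, 6) → (-12/5, -34/5)
T3 reflect across x = 0: (-12/5, -34/5) → (12/5, -34/5)
T4 shear: y ← y + 1·x: (12/5, -34/5) → (12/5, -22/5)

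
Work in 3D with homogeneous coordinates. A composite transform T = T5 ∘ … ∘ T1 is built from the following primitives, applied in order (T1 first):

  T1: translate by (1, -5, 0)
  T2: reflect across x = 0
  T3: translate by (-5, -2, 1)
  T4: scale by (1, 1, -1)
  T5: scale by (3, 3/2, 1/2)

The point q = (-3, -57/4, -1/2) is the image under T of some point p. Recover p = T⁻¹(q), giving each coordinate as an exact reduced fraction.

p = (-5, -5/2, 0)

T1 = [1 0 0 1; 0 1 0 -5; 0 0 1 0; 0 0 0 1]
T2·T1 = [-1 0 0 -1; 0 1 0 -5; 0 0 1 0; 0 0 0 1]
T3·…·T1 = [-1 0 0 -6; 0 1 0 -7; 0 0 1 1; 0 0 0 1]
T4·…·T1 = [-1 0 0 -6; 0 1 0 -7; 0 0 -1 -1; 0 0 0 1]
T5·…·T1 = [-3 0 0 -18; 0 3/2 0 -21/2; 0 0 -1/2 -1/2; 0 0 0 1]
det M = 9/4; M⁻¹ = [-1/3 0 0 -6; 0 2/3 0 7; 0 0 -2 -1; 0 0 0 1]
M⁻¹ · (-3, -57/4, -1/2)ᵀ = (-5, -5/2, 0)ᵀ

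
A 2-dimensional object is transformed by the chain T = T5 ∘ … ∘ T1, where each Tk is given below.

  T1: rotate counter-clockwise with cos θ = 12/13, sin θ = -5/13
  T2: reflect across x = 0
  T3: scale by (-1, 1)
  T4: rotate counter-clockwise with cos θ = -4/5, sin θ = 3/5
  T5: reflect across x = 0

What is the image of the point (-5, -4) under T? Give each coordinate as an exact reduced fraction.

T(p) = (-389/65, -148/65)

T1 rotate counter-clockwise with cos θ = 12/13, sin θ = -5/13: (-5, -4) → (-80/13, -23/13)
T2 reflect across x = 0: (-80/13, -23/13) → (80/13, -23/13)
T3 scale by (-1, 1): (80/13, -23/13) → (-80/13, -23/13)
T4 rotate counter-clockwise with cos θ = -4/5, sin θ = 3/5: (-80/13, -23/13) → (389/65, -148/65)
T5 reflect across x = 0: (389/65, -148/65) → (-389/65, -148/65)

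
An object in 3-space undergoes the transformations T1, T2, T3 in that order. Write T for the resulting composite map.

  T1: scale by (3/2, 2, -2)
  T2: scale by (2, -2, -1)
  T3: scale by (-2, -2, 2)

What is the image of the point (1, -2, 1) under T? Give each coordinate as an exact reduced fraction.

T1 scale by (3/2, 2, -2): (1, -2, 1) → (3/2, -4, -2)
T2 scale by (2, -2, -1): (3/2, -4, -2) → (3, 8, 2)
T3 scale by (-2, -2, 2): (3, 8, 2) → (-6, -16, 4)

T(p) = (-6, -16, 4)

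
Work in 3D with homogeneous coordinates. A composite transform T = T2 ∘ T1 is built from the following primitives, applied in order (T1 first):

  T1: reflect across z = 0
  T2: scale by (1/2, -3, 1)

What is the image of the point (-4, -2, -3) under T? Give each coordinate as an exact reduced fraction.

T(p) = (-2, 6, 3)

T1 reflect across z = 0: (-4, -2, -3) → (-4, -2, 3)
T2 scale by (1/2, -3, 1): (-4, -2, 3) → (-2, 6, 3)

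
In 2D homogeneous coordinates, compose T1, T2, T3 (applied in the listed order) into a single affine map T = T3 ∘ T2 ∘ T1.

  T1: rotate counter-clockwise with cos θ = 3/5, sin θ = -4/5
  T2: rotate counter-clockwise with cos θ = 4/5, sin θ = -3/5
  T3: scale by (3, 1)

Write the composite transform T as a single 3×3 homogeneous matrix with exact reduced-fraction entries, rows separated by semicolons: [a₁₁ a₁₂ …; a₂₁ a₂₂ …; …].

T = [0 3 0; -1 0 0; 0 0 1]

T1 = [3/5 4/5 0; -4/5 3/5 0; 0 0 1]
T2·T1 = [0 1 0; -1 0 0; 0 0 1]
T3·…·T1 = [0 3 0; -1 0 0; 0 0 1]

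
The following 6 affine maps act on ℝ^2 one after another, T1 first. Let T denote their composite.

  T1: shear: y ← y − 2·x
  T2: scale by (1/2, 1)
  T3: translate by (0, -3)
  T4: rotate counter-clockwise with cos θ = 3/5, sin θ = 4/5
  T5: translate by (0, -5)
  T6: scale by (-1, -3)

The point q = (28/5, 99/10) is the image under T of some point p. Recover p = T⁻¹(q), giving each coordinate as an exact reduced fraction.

T1 = [1 0 0; -2 1 0; 0 0 1]
T2·T1 = [1/2 0 0; -2 1 0; 0 0 1]
T3·…·T1 = [1/2 0 0; -2 1 -3; 0 0 1]
T4·…·T1 = [19/10 -4/5 12/5; -4/5 3/5 -9/5; 0 0 1]
T5·…·T1 = [19/10 -4/5 12/5; -4/5 3/5 -34/5; 0 0 1]
T6·…·T1 = [-19/10 4/5 -12/5; 12/5 -9/5 102/5; 0 0 1]
det M = 3/2; M⁻¹ = [-6/5 -8/15 8; -8/5 -19/15 22; 0 0 1]
M⁻¹ · (28/5, 99/10)ᵀ = (-4, 1/2)ᵀ

p = (-4, 1/2)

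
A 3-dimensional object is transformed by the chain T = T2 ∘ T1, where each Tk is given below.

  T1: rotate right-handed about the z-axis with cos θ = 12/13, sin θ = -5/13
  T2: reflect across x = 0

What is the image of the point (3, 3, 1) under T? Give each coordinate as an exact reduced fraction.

T1 rotate right-handed about the z-axis with cos θ = 12/13, sin θ = -5/13: (3, 3, 1) → (51/13, 21/13, 1)
T2 reflect across x = 0: (51/13, 21/13, 1) → (-51/13, 21/13, 1)

T(p) = (-51/13, 21/13, 1)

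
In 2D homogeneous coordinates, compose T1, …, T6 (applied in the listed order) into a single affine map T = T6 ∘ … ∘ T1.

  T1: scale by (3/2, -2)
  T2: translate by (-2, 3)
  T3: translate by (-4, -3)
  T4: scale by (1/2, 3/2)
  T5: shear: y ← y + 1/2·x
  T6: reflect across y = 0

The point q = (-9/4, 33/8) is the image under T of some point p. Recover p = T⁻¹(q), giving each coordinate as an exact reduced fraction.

p = (1, 1)

T1 = [3/2 0 0; 0 -2 0; 0 0 1]
T2·T1 = [3/2 0 -2; 0 -2 3; 0 0 1]
T3·…·T1 = [3/2 0 -6; 0 -2 0; 0 0 1]
T4·…·T1 = [3/4 0 -3; 0 -3 0; 0 0 1]
T5·…·T1 = [3/4 0 -3; 3/8 -3 -3/2; 0 0 1]
T6·…·T1 = [3/4 0 -3; -3/8 3 3/2; 0 0 1]
det M = 9/4; M⁻¹ = [4/3 0 4; 1/6 1/3 0; 0 0 1]
M⁻¹ · (-9/4, 33/8)ᵀ = (1, 1)ᵀ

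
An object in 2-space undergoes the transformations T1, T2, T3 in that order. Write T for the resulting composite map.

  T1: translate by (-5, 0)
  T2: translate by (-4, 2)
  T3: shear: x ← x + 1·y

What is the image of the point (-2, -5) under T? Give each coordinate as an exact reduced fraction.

T(p) = (-14, -3)

T1 translate by (-5, 0): (-2, -5) → (-7, -5)
T2 translate by (-4, 2): (-7, -5) → (-11, -3)
T3 shear: x ← x + 1·y: (-11, -3) → (-14, -3)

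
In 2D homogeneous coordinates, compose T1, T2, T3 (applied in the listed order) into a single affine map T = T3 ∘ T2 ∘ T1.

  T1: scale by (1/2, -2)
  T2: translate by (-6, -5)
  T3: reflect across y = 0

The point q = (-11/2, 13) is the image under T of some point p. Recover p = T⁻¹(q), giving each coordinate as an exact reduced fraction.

T1 = [1/2 0 0; 0 -2 0; 0 0 1]
T2·T1 = [1/2 0 -6; 0 -2 -5; 0 0 1]
T3·…·T1 = [1/2 0 -6; 0 2 5; 0 0 1]
det M = 1; M⁻¹ = [2 0 12; 0 1/2 -5/2; 0 0 1]
M⁻¹ · (-11/2, 13)ᵀ = (1, 4)ᵀ

p = (1, 4)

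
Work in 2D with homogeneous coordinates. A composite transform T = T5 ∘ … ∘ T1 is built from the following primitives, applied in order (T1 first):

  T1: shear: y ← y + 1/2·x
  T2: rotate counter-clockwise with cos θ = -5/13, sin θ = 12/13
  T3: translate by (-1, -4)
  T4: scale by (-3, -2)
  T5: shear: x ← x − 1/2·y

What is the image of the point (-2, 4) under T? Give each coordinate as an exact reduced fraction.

T(p) = (2, 14)

T1 shear: y ← y + 1/2·x: (-2, 4) → (-2, 3)
T2 rotate counter-clockwise with cos θ = -5/13, sin θ = 12/13: (-2, 3) → (-2, -3)
T3 translate by (-1, -4): (-2, -3) → (-3, -7)
T4 scale by (-3, -2): (-3, -7) → (9, 14)
T5 shear: x ← x − 1/2·y: (9, 14) → (2, 14)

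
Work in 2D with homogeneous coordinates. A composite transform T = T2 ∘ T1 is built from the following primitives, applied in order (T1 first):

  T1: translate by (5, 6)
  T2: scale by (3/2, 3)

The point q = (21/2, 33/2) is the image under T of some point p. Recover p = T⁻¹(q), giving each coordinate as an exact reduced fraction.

T1 = [1 0 5; 0 1 6; 0 0 1]
T2·T1 = [3/2 0 15/2; 0 3 18; 0 0 1]
det M = 9/2; M⁻¹ = [2/3 0 -5; 0 1/3 -6; 0 0 1]
M⁻¹ · (21/2, 33/2)ᵀ = (2, -1/2)ᵀ

p = (2, -1/2)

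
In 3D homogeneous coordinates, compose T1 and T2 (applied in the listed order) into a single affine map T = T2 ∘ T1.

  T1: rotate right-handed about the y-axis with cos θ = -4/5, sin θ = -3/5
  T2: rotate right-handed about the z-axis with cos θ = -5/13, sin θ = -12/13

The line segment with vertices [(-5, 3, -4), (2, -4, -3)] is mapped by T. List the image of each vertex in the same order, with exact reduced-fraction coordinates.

T1 rotate right-handed about the y-axis with cos θ = -4/5, sin θ = -3/5: (-5, 3, -4) → (32/5, 3, 1/5); (2, -4, -3) → (1/5, -4, 18/5)
T2 rotate right-handed about the z-axis with cos θ = -5/13, sin θ = -12/13: (32/5, 3, 1/5) → (4/13, -459/65, 1/5); (1/5, -4, 18/5) → (-49/13, 88/65, 18/5)

image vertices: (4/13, -459/65, 1/5), (-49/13, 88/65, 18/5)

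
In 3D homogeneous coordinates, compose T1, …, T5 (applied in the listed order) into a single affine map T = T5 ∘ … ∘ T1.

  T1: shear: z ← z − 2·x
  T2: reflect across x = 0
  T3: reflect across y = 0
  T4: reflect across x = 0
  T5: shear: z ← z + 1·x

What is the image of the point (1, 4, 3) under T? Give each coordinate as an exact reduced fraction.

T(p) = (1, -4, 2)

T1 shear: z ← z − 2·x: (1, 4, 3) → (1, 4, 1)
T2 reflect across x = 0: (1, 4, 1) → (-1, 4, 1)
T3 reflect across y = 0: (-1, 4, 1) → (-1, -4, 1)
T4 reflect across x = 0: (-1, -4, 1) → (1, -4, 1)
T5 shear: z ← z + 1·x: (1, -4, 1) → (1, -4, 2)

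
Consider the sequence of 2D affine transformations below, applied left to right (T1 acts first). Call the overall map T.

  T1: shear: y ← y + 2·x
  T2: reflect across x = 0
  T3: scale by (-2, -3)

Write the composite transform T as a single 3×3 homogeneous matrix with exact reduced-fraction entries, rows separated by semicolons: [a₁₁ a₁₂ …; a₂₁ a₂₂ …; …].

T = [2 0 0; -6 -3 0; 0 0 1]

T1 = [1 0 0; 2 1 0; 0 0 1]
T2·T1 = [-1 0 0; 2 1 0; 0 0 1]
T3·…·T1 = [2 0 0; -6 -3 0; 0 0 1]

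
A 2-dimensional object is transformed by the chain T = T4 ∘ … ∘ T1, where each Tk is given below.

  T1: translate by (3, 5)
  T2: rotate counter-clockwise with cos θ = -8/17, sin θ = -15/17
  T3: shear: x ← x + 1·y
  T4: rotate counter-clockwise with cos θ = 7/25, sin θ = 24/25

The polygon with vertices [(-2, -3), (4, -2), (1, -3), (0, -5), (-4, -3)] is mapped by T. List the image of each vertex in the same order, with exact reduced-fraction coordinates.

image vertices: (681/425, -433/425), (2116/425, -4263/425), (1278/425, -2404/425), (597/425, -1971/425), (283/425, 881/425)

T1 translate by (3, 5): (-2, -3) → (1, 2); (4, -2) → (7, 3); (1, -3) → (4, 2); (0, -5) → (3, 0); (-4, -3) → (-1, 2)
T2 rotate counter-clockwise with cos θ = -8/17, sin θ = -15/17: (1, 2) → (22/17, -31/17); (7, 3) → (-11/17, -129/17); (4, 2) → (-2/17, -76/17); (3, 0) → (-24/17, -45/17); (-1, 2) → (38/17, -1/17)
T3 shear: x ← x + 1·y: (22/17, -31/17) → (-9/17, -31/17); (-11/17, -129/17) → (-140/17, -129/17); (-2/17, -76/17) → (-78/17, -76/17); (-24/17, -45/17) → (-69/17, -45/17); (38/17, -1/17) → (37/17, -1/17)
T4 rotate counter-clockwise with cos θ = 7/25, sin θ = 24/25: (-9/17, -31/17) → (681/425, -433/425); (-140/17, -129/17) → (2116/425, -4263/425); (-78/17, -76/17) → (1278/425, -2404/425); (-69/17, -45/17) → (597/425, -1971/425); (37/17, -1/17) → (283/425, 881/425)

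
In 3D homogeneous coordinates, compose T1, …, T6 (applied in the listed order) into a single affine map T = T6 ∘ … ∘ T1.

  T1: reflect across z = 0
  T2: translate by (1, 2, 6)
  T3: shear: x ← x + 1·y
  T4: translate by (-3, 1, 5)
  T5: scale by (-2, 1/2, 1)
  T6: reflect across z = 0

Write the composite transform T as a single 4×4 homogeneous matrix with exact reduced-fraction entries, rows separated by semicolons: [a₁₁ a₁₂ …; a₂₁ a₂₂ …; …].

T = [-2 -2 0 0; 0 1/2 0 3/2; 0 0 1 -11; 0 0 0 1]

T1 = [1 0 0 0; 0 1 0 0; 0 0 -1 0; 0 0 0 1]
T2·T1 = [1 0 0 1; 0 1 0 2; 0 0 -1 6; 0 0 0 1]
T3·…·T1 = [1 1 0 3; 0 1 0 2; 0 0 -1 6; 0 0 0 1]
T4·…·T1 = [1 1 0 0; 0 1 0 3; 0 0 -1 11; 0 0 0 1]
T5·…·T1 = [-2 -2 0 0; 0 1/2 0 3/2; 0 0 -1 11; 0 0 0 1]
T6·…·T1 = [-2 -2 0 0; 0 1/2 0 3/2; 0 0 1 -11; 0 0 0 1]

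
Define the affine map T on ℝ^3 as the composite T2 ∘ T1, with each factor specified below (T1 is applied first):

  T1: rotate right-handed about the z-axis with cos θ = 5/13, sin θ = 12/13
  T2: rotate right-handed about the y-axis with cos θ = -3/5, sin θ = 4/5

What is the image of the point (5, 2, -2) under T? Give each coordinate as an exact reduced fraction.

T(p) = (-107/65, 70/13, 74/65)

T1 rotate right-handed about the z-axis with cos θ = 5/13, sin θ = 12/13: (5, 2, -2) → (1/13, 70/13, -2)
T2 rotate right-handed about the y-axis with cos θ = -3/5, sin θ = 4/5: (1/13, 70/13, -2) → (-107/65, 70/13, 74/65)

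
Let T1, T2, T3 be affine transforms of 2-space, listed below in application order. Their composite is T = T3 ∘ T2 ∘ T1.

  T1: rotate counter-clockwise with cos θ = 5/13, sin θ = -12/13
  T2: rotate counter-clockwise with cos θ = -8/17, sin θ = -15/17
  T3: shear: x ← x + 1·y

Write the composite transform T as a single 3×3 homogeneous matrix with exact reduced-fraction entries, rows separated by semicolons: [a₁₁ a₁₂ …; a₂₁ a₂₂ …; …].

T1 = [5/13 12/13 0; -12/13 5/13 0; 0 0 1]
T2·T1 = [-220/221 -21/221 0; 21/221 -220/221 0; 0 0 1]
T3·…·T1 = [-199/221 -241/221 0; 21/221 -220/221 0; 0 0 1]

T = [-199/221 -241/221 0; 21/221 -220/221 0; 0 0 1]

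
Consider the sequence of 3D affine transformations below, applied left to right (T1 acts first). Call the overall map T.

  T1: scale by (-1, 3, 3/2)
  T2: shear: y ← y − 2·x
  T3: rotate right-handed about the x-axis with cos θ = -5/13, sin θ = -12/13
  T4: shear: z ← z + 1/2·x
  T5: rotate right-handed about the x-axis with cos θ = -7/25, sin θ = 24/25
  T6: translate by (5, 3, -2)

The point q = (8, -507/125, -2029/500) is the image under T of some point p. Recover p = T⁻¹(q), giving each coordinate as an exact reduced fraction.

p = (-3, 1/5, -3/2)

T1 = [-1 0 0 0; 0 3 0 0; 0 0 3/2 0; 0 0 0 1]
T2·T1 = [-1 0 0 0; 2 3 0 0; 0 0 3/2 0; 0 0 0 1]
T3·…·T1 = [-1 0 0 0; -10/13 -15/13 18/13 0; -24/13 -36/13 -15/26 0; 0 0 0 1]
T4·…·T1 = [-1 0 0 0; -10/13 -15/13 18/13 0; -61/26 -36/13 -15/26 0; 0 0 0 1]
T5·…·T1 = [-1 0 0 0; 802/325 969/325 54/325 0; -53/650 -108/325 969/650 0; 0 0 0 1]
T6·…·T1 = [-1 0 0 5; 802/325 969/325 54/325 3; -53/650 -108/325 969/650 -2; 0 0 0 1]
det M = -9/2; M⁻¹ = [-1 0 0 5; 32/39 323/975 -12/325 -5041/975; 5/39 24/325 646/975 451/975; 0 0 0 1]
M⁻¹ · (8, -507/125, -2029/500)ᵀ = (-3, 1/5, -3/2)ᵀ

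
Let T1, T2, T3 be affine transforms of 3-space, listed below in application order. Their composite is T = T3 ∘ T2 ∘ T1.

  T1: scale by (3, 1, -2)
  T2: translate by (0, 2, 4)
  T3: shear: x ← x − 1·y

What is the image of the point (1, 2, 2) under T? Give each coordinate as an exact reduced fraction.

T(p) = (-1, 4, 0)

T1 scale by (3, 1, -2): (1, 2, 2) → (3, 2, -4)
T2 translate by (0, 2, 4): (3, 2, -4) → (3, 4, 0)
T3 shear: x ← x − 1·y: (3, 4, 0) → (-1, 4, 0)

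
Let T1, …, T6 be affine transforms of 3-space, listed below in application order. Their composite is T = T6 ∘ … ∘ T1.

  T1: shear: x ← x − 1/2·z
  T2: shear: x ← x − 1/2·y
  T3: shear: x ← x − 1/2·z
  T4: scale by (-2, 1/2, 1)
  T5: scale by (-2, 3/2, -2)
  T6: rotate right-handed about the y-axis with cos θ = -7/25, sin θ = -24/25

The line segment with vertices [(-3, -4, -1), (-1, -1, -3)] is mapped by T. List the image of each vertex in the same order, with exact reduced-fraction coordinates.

image vertices: (-48/25, -3, -14/25), (-214/25, -3/4, 198/25)

T1 shear: x ← x − 1/2·z: (-3, -4, -1) → (-5/2, -4, -1); (-1, -1, -3) → (1/2, -1, -3)
T2 shear: x ← x − 1/2·y: (-5/2, -4, -1) → (-1/2, -4, -1); (1/2, -1, -3) → (1, -1, -3)
T3 shear: x ← x − 1/2·z: (-1/2, -4, -1) → (0, -4, -1); (1, -1, -3) → (5/2, -1, -3)
T4 scale by (-2, 1/2, 1): (0, -4, -1) → (0, -2, -1); (5/2, -1, -3) → (-5, -1/2, -3)
T5 scale by (-2, 3/2, -2): (0, -2, -1) → (0, -3, 2); (-5, -1/2, -3) → (10, -3/4, 6)
T6 rotate right-handed about the y-axis with cos θ = -7/25, sin θ = -24/25: (0, -3, 2) → (-48/25, -3, -14/25); (10, -3/4, 6) → (-214/25, -3/4, 198/25)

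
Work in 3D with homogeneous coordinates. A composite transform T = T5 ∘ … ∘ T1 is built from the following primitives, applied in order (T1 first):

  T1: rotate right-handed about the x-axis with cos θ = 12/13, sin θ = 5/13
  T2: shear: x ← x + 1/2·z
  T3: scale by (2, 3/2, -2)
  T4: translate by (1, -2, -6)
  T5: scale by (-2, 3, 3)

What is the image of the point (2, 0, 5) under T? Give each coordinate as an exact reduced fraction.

T(p) = (-250/13, -381/26, -594/13)

T1 rotate right-handed about the x-axis with cos θ = 12/13, sin θ = 5/13: (2, 0, 5) → (2, -25/13, 60/13)
T2 shear: x ← x + 1/2·z: (2, -25/13, 60/13) → (56/13, -25/13, 60/13)
T3 scale by (2, 3/2, -2): (56/13, -25/13, 60/13) → (112/13, -75/26, -120/13)
T4 translate by (1, -2, -6): (112/13, -75/26, -120/13) → (125/13, -127/26, -198/13)
T5 scale by (-2, 3, 3): (125/13, -127/26, -198/13) → (-250/13, -381/26, -594/13)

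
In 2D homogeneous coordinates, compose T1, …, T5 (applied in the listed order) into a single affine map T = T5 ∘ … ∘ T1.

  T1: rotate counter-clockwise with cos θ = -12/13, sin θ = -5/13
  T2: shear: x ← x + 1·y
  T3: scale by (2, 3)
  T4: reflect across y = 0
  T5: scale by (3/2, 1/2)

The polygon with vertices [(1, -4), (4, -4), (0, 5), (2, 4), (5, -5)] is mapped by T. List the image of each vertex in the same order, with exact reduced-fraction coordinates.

image vertices: (33/13, -129/26), (-120/13, -42/13), (-105/13, 90/13), (-186/13, 87/13), (-150/13, -105/26)

T1 rotate counter-clockwise with cos θ = -12/13, sin θ = -5/13: (1, -4) → (-32/13, 43/13); (4, -4) → (-68/13, 28/13); (0, 5) → (25/13, -60/13); (2, 4) → (-4/13, -58/13); (5, -5) → (-85/13, 35/13)
T2 shear: x ← x + 1·y: (-32/13, 43/13) → (11/13, 43/13); (-68/13, 28/13) → (-40/13, 28/13); (25/13, -60/13) → (-35/13, -60/13); (-4/13, -58/13) → (-62/13, -58/13); (-85/13, 35/13) → (-50/13, 35/13)
T3 scale by (2, 3): (11/13, 43/13) → (22/13, 129/13); (-40/13, 28/13) → (-80/13, 84/13); (-35/13, -60/13) → (-70/13, -180/13); (-62/13, -58/13) → (-124/13, -174/13); (-50/13, 35/13) → (-100/13, 105/13)
T4 reflect across y = 0: (22/13, 129/13) → (22/13, -129/13); (-80/13, 84/13) → (-80/13, -84/13); (-70/13, -180/13) → (-70/13, 180/13); (-124/13, -174/13) → (-124/13, 174/13); (-100/13, 105/13) → (-100/13, -105/13)
T5 scale by (3/2, 1/2): (22/13, -129/13) → (33/13, -129/26); (-80/13, -84/13) → (-120/13, -42/13); (-70/13, 180/13) → (-105/13, 90/13); (-124/13, 174/13) → (-186/13, 87/13); (-100/13, -105/13) → (-150/13, -105/26)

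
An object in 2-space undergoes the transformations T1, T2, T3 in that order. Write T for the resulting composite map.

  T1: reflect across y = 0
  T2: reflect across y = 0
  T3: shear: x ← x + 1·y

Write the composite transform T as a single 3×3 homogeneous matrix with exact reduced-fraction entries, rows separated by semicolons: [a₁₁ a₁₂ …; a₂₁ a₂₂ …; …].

T1 = [1 0 0; 0 -1 0; 0 0 1]
T2·T1 = [1 0 0; 0 1 0; 0 0 1]
T3·…·T1 = [1 1 0; 0 1 0; 0 0 1]

T = [1 1 0; 0 1 0; 0 0 1]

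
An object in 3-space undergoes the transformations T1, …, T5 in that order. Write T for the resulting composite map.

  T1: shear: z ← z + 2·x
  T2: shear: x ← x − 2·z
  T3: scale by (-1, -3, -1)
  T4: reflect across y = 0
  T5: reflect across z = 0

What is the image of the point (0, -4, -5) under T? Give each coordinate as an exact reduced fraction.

T(p) = (-10, -12, -5)

T1 shear: z ← z + 2·x: (0, -4, -5) → (0, -4, -5)
T2 shear: x ← x − 2·z: (0, -4, -5) → (10, -4, -5)
T3 scale by (-1, -3, -1): (10, -4, -5) → (-10, 12, 5)
T4 reflect across y = 0: (-10, 12, 5) → (-10, -12, 5)
T5 reflect across z = 0: (-10, -12, 5) → (-10, -12, -5)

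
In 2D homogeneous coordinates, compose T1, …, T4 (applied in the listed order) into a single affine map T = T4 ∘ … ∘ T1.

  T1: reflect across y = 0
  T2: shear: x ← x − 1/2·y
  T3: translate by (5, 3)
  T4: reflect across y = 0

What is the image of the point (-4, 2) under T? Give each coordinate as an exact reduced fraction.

T1 reflect across y = 0: (-4, 2) → (-4, -2)
T2 shear: x ← x − 1/2·y: (-4, -2) → (-3, -2)
T3 translate by (5, 3): (-3, -2) → (2, 1)
T4 reflect across y = 0: (2, 1) → (2, -1)

T(p) = (2, -1)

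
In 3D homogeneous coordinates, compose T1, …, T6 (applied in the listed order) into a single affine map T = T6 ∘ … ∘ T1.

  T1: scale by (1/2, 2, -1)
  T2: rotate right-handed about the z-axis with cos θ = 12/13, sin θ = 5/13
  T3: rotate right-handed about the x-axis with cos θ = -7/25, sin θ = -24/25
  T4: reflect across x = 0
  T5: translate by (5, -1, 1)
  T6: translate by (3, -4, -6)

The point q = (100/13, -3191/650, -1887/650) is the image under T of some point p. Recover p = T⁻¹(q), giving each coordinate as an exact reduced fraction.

T1 = [1/2 0 0 0; 0 2 0 0; 0 0 -1 0; 0 0 0 1]
T2·T1 = [6/13 -10/13 0 0; 5/26 24/13 0 0; 0 0 -1 0; 0 0 0 1]
T3·…·T1 = [6/13 -10/13 0 0; -7/130 -168/325 -24/25 0; -12/65 -576/325 7/25 0; 0 0 0 1]
T4·…·T1 = [-6/13 10/13 0 0; -7/130 -168/325 -24/25 0; -12/65 -576/325 7/25 0; 0 0 0 1]
T5·…·T1 = [-6/13 10/13 0 5; -7/130 -168/325 -24/25 -1; -12/65 -576/325 7/25 1; 0 0 0 1]
T6·…·T1 = [-6/13 10/13 0 8; -7/130 -168/325 -24/25 -5; -12/65 -576/325 7/25 -5; 0 0 0 1]
det M = 1; M⁻¹ = [-24/13 -14/65 -48/65 10; 5/26 -42/325 -144/325 -22/5; 0 -24/25 7/25 -17/5; 0 0 0 1]
M⁻¹ · (100/13, -3191/650, -1887/650)ᵀ = (-1, -1, 1/2)ᵀ

p = (-1, -1, 1/2)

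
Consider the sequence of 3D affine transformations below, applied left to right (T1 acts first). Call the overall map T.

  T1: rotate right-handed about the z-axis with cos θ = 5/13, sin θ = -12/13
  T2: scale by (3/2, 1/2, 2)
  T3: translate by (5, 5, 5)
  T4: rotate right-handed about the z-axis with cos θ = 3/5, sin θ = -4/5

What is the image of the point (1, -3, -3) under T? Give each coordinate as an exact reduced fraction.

T(p) = (523/130, 161/130, -1)

T1 rotate right-handed about the z-axis with cos θ = 5/13, sin θ = -12/13: (1, -3, -3) → (-31/13, -27/13, -3)
T2 scale by (3/2, 1/2, 2): (-31/13, -27/13, -3) → (-93/26, -27/26, -6)
T3 translate by (5, 5, 5): (-93/26, -27/26, -6) → (37/26, 103/26, -1)
T4 rotate right-handed about the z-axis with cos θ = 3/5, sin θ = -4/5: (37/26, 103/26, -1) → (523/130, 161/130, -1)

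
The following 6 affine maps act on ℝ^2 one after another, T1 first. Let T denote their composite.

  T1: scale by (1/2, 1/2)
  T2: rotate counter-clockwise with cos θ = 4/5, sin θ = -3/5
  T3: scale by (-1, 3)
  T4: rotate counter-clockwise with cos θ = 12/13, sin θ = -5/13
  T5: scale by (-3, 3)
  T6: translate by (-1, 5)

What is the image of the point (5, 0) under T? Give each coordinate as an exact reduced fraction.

T1 scale by (1/2, 1/2): (5, 0) → (5/2, 0)
T2 rotate counter-clockwise with cos θ = 4/5, sin θ = -3/5: (5/2, 0) → (2, -3/2)
T3 scale by (-1, 3): (2, -3/2) → (-2, -9/2)
T4 rotate counter-clockwise with cos θ = 12/13, sin θ = -5/13: (-2, -9/2) → (-93/26, -44/13)
T5 scale by (-3, 3): (-93/26, -44/13) → (279/26, -132/13)
T6 translate by (-1, 5): (279/26, -132/13) → (253/26, -67/13)

T(p) = (253/26, -67/13)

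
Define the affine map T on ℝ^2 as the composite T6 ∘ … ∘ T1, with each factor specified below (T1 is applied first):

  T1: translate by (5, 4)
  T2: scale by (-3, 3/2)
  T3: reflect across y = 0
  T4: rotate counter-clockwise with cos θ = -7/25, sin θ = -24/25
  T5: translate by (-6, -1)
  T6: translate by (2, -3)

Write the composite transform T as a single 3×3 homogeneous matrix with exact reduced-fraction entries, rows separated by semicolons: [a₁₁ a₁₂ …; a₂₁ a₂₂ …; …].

T = [21/25 -36/25 -139/25; 72/25 21/50 302/25; 0 0 1]

T1 = [1 0 5; 0 1 4; 0 0 1]
T2·T1 = [-3 0 -15; 0 3/2 6; 0 0 1]
T3·…·T1 = [-3 0 -15; 0 -3/2 -6; 0 0 1]
T4·…·T1 = [21/25 -36/25 -39/25; 72/25 21/50 402/25; 0 0 1]
T5·…·T1 = [21/25 -36/25 -189/25; 72/25 21/50 377/25; 0 0 1]
T6·…·T1 = [21/25 -36/25 -139/25; 72/25 21/50 302/25; 0 0 1]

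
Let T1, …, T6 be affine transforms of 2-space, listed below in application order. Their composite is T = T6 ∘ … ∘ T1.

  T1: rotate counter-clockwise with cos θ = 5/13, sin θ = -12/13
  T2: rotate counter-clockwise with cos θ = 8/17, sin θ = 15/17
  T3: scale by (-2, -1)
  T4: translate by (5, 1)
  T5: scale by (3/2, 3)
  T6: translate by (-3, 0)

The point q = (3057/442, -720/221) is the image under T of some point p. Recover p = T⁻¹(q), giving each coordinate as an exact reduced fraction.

p = (-1, 2)

T1 = [5/13 12/13 0; -12/13 5/13 0; 0 0 1]
T2·T1 = [220/221 21/221 0; -21/221 220/221 0; 0 0 1]
T3·…·T1 = [-440/221 -42/221 0; 21/221 -220/221 0; 0 0 1]
T4·…·T1 = [-440/221 -42/221 5; 21/221 -220/221 1; 0 0 1]
T5·…·T1 = [-660/221 -63/221 15/2; 63/221 -660/221 3; 0 0 1]
T6·…·T1 = [-660/221 -63/221 9/2; 63/221 -660/221 3; 0 0 1]
det M = 9; M⁻¹ = [-220/663 7/221 309/221; -7/221 -220/663 503/442; 0 0 1]
M⁻¹ · (3057/442, -720/221)ᵀ = (-1, 2)ᵀ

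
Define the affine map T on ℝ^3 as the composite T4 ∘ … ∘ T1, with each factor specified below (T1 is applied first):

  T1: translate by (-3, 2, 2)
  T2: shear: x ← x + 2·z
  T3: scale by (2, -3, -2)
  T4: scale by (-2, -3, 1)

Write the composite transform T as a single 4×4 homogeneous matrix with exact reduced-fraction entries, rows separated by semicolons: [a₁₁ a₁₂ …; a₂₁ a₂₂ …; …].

T1 = [1 0 0 -3; 0 1 0 2; 0 0 1 2; 0 0 0 1]
T2·T1 = [1 0 2 1; 0 1 0 2; 0 0 1 2; 0 0 0 1]
T3·…·T1 = [2 0 4 2; 0 -3 0 -6; 0 0 -2 -4; 0 0 0 1]
T4·…·T1 = [-4 0 -8 -4; 0 9 0 18; 0 0 -2 -4; 0 0 0 1]

T = [-4 0 -8 -4; 0 9 0 18; 0 0 -2 -4; 0 0 0 1]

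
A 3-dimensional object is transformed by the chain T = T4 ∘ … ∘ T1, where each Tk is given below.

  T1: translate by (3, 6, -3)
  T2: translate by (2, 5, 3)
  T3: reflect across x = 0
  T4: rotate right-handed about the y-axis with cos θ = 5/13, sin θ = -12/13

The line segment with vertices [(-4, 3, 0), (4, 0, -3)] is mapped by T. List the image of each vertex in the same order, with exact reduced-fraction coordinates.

T1 translate by (3, 6, -3): (-4, 3, 0) → (-1, 9, -3); (4, 0, -3) → (7, 6, -6)
T2 translate by (2, 5, 3): (-1, 9, -3) → (1, 14, 0); (7, 6, -6) → (9, 11, -3)
T3 reflect across x = 0: (1, 14, 0) → (-1, 14, 0); (9, 11, -3) → (-9, 11, -3)
T4 rotate right-handed about the y-axis with cos θ = 5/13, sin θ = -12/13: (-1, 14, 0) → (-5/13, 14, -12/13); (-9, 11, -3) → (-9/13, 11, -123/13)

image vertices: (-5/13, 14, -12/13), (-9/13, 11, -123/13)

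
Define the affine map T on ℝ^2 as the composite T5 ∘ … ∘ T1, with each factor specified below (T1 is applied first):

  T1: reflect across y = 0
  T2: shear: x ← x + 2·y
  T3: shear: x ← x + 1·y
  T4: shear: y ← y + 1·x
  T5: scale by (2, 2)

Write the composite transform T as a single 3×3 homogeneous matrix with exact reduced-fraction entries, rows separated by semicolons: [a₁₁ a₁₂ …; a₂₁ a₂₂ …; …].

T1 = [1 0 0; 0 -1 0; 0 0 1]
T2·T1 = [1 -2 0; 0 -1 0; 0 0 1]
T3·…·T1 = [1 -3 0; 0 -1 0; 0 0 1]
T4·…·T1 = [1 -3 0; 1 -4 0; 0 0 1]
T5·…·T1 = [2 -6 0; 2 -8 0; 0 0 1]

T = [2 -6 0; 2 -8 0; 0 0 1]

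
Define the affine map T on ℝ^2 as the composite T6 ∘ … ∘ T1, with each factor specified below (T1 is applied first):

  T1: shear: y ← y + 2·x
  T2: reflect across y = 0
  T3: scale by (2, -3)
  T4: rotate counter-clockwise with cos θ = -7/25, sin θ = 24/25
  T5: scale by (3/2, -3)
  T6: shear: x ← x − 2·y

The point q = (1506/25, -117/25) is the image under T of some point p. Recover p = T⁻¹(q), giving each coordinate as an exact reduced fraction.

T1 = [1 0 0; 2 1 0; 0 0 1]
T2·T1 = [1 0 0; -2 -1 0; 0 0 1]
T3·…·T1 = [2 0 0; 6 3 0; 0 0 1]
T4·…·T1 = [-158/25 -72/25 0; 6/25 -21/25 0; 0 0 1]
T5·…·T1 = [-237/25 -108/25 0; -18/25 63/25 0; 0 0 1]
T6·…·T1 = [-201/25 -234/25 0; -18/25 63/25 0; 0 0 1]
det M = -27; M⁻¹ = [-7/75 -26/75 0; -2/75 67/225 0; 0 0 1]
M⁻¹ · (1506/25, -117/25)ᵀ = (-4, -3)ᵀ

p = (-4, -3)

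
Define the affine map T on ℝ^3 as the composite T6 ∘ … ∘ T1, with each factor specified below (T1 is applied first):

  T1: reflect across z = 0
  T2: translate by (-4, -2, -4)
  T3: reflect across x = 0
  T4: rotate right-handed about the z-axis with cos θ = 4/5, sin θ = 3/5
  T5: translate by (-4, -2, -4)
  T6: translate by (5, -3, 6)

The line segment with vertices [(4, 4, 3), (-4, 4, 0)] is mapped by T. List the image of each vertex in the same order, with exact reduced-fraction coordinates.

T1 reflect across z = 0: (4, 4, 3) → (4, 4, -3); (-4, 4, 0) → (-4, 4, 0)
T2 translate by (-4, -2, -4): (4, 4, -3) → (0, 2, -7); (-4, 4, 0) → (-8, 2, -4)
T3 reflect across x = 0: (0, 2, -7) → (0, 2, -7); (-8, 2, -4) → (8, 2, -4)
T4 rotate right-handed about the z-axis with cos θ = 4/5, sin θ = 3/5: (0, 2, -7) → (-6/5, 8/5, -7); (8, 2, -4) → (26/5, 32/5, -4)
T5 translate by (-4, -2, -4): (-6/5, 8/5, -7) → (-26/5, -2/5, -11); (26/5, 32/5, -4) → (6/5, 22/5, -8)
T6 translate by (5, -3, 6): (-26/5, -2/5, -11) → (-1/5, -17/5, -5); (6/5, 22/5, -8) → (31/5, 7/5, -2)

image vertices: (-1/5, -17/5, -5), (31/5, 7/5, -2)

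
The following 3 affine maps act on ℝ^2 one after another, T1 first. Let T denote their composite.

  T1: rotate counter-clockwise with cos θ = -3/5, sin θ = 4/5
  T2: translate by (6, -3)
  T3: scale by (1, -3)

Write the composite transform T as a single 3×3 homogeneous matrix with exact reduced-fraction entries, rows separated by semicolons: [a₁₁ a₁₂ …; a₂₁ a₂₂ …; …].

T1 = [-3/5 -4/5 0; 4/5 -3/5 0; 0 0 1]
T2·T1 = [-3/5 -4/5 6; 4/5 -3/5 -3; 0 0 1]
T3·…·T1 = [-3/5 -4/5 6; -12/5 9/5 9; 0 0 1]

T = [-3/5 -4/5 6; -12/5 9/5 9; 0 0 1]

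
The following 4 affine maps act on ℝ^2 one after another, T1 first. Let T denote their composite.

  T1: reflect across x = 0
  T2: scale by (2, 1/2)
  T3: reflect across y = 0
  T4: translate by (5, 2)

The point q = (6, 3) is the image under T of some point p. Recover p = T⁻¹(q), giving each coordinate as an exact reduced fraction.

p = (-1/2, -2)

T1 = [-1 0 0; 0 1 0; 0 0 1]
T2·T1 = [-2 0 0; 0 1/2 0; 0 0 1]
T3·…·T1 = [-2 0 0; 0 -1/2 0; 0 0 1]
T4·…·T1 = [-2 0 5; 0 -1/2 2; 0 0 1]
det M = 1; M⁻¹ = [-1/2 0 5/2; 0 -2 4; 0 0 1]
M⁻¹ · (6, 3)ᵀ = (-1/2, -2)ᵀ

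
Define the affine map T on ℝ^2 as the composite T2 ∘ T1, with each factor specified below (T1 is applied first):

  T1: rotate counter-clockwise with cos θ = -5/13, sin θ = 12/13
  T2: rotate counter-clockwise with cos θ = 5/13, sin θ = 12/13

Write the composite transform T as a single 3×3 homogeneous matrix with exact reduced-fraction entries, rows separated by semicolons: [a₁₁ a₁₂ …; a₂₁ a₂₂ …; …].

T = [-1 0 0; 0 -1 0; 0 0 1]

T1 = [-5/13 -12/13 0; 12/13 -5/13 0; 0 0 1]
T2·T1 = [-1 0 0; 0 -1 0; 0 0 1]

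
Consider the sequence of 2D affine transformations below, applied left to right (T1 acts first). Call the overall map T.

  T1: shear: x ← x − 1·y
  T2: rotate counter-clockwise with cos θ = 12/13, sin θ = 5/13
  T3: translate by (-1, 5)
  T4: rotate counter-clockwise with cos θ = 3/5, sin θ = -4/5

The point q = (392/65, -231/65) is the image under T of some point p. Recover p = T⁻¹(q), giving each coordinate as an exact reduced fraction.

p = (1, -5)

T1 = [1 -1 0; 0 1 0; 0 0 1]
T2·T1 = [12/13 -17/13 0; 5/13 7/13 0; 0 0 1]
T3·…·T1 = [12/13 -17/13 -1; 5/13 7/13 5; 0 0 1]
T4·…·T1 = [56/65 -23/65 17/5; -33/65 89/65 19/5; 0 0 1]
det M = 1; M⁻¹ = [89/65 23/65 -6; 33/65 56/65 -5; 0 0 1]
M⁻¹ · (392/65, -231/65)ᵀ = (1, -5)ᵀ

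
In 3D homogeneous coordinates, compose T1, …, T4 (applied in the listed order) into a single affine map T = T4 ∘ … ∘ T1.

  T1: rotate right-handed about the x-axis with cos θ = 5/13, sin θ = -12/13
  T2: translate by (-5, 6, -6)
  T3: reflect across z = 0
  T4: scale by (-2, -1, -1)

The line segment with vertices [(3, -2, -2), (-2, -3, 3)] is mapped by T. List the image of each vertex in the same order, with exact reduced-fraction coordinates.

image vertices: (4, -44/13, -64/13), (14, -99/13, -27/13)

T1 rotate right-handed about the x-axis with cos θ = 5/13, sin θ = -12/13: (3, -2, -2) → (3, -34/13, 14/13); (-2, -3, 3) → (-2, 21/13, 51/13)
T2 translate by (-5, 6, -6): (3, -34/13, 14/13) → (-2, 44/13, -64/13); (-2, 21/13, 51/13) → (-7, 99/13, -27/13)
T3 reflect across z = 0: (-2, 44/13, -64/13) → (-2, 44/13, 64/13); (-7, 99/13, -27/13) → (-7, 99/13, 27/13)
T4 scale by (-2, -1, -1): (-2, 44/13, 64/13) → (4, -44/13, -64/13); (-7, 99/13, 27/13) → (14, -99/13, -27/13)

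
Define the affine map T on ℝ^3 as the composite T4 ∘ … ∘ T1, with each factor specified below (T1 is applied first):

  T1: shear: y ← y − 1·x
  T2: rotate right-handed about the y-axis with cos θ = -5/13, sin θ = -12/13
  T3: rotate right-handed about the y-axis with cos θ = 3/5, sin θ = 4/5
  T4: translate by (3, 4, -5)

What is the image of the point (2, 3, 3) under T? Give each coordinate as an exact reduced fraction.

T1 shear: y ← y − 1·x: (2, 3, 3) → (2, 1, 3)
T2 rotate right-handed about the y-axis with cos θ = -5/13, sin θ = -12/13: (2, 1, 3) → (-46/13, 1, 9/13)
T3 rotate right-handed about the y-axis with cos θ = 3/5, sin θ = 4/5: (-46/13, 1, 9/13) → (-102/65, 1, 211/65)
T4 translate by (3, 4, -5): (-102/65, 1, 211/65) → (93/65, 5, -114/65)

T(p) = (93/65, 5, -114/65)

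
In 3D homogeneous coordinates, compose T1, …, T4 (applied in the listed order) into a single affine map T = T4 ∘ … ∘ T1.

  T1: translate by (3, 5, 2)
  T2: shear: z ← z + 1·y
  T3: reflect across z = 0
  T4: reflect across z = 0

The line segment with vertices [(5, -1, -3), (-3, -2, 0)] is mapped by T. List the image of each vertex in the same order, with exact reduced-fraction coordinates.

image vertices: (8, 4, 3), (0, 3, 5)

T1 translate by (3, 5, 2): (5, -1, -3) → (8, 4, -1); (-3, -2, 0) → (0, 3, 2)
T2 shear: z ← z + 1·y: (8, 4, -1) → (8, 4, 3); (0, 3, 2) → (0, 3, 5)
T3 reflect across z = 0: (8, 4, 3) → (8, 4, -3); (0, 3, 5) → (0, 3, -5)
T4 reflect across z = 0: (8, 4, -3) → (8, 4, 3); (0, 3, -5) → (0, 3, 5)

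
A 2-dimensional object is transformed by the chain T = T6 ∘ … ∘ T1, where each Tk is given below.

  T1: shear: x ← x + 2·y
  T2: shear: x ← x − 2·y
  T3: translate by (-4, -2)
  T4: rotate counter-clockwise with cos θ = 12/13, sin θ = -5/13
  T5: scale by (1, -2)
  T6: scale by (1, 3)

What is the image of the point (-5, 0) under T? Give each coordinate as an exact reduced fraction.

T(p) = (-118/13, -126/13)

T1 shear: x ← x + 2·y: (-5, 0) → (-5, 0)
T2 shear: x ← x − 2·y: (-5, 0) → (-5, 0)
T3 translate by (-4, -2): (-5, 0) → (-9, -2)
T4 rotate counter-clockwise with cos θ = 12/13, sin θ = -5/13: (-9, -2) → (-118/13, 21/13)
T5 scale by (1, -2): (-118/13, 21/13) → (-118/13, -42/13)
T6 scale by (1, 3): (-118/13, -42/13) → (-118/13, -126/13)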